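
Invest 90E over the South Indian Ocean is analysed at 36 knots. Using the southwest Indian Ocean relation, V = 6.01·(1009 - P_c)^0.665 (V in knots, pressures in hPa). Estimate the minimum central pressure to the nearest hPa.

994 hPa

ΔP = (V / 6.01)^(1/0.665) = (36/6.01)^1.504.
36/6.01 = 5.990; 5.990^1.504 ≈ 14.76 hPa.
P_c = 1009 − 14.76 = 994.24 ≈ 994 hPa.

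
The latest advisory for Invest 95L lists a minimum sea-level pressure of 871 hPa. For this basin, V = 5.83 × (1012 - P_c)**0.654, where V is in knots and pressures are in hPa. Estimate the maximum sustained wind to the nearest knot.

148 kt

ΔP = 1012 − 871 = 141 hPa.
141^0.654 ≈ 25.444.
V ≈ 5.83 × 25.444 ≈ 148.3 kt.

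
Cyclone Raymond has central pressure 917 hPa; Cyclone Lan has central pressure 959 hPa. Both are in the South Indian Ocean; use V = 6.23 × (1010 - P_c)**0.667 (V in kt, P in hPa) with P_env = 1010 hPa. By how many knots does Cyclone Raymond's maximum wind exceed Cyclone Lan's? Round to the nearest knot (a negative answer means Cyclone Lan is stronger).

42 kt

Cyclone Raymond: ΔP = 93; V ≈ 6.23 × 93^0.667 ≈ 128.08 kt.
Cyclone Lan: ΔP = 51; V ≈ 6.23 × 51^0.667 ≈ 85.79 kt.
Difference ≈ 128.08 − 85.79 = 42.29 → 42 kt.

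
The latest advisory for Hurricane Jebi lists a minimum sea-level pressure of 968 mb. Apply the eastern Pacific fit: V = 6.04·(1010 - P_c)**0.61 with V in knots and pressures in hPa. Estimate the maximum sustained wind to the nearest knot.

59 kt

ΔP = 1010 − 968 = 42 mb.
42^0.61 ≈ 9.776.
V ≈ 6.04 × 9.776 ≈ 59.0 kt.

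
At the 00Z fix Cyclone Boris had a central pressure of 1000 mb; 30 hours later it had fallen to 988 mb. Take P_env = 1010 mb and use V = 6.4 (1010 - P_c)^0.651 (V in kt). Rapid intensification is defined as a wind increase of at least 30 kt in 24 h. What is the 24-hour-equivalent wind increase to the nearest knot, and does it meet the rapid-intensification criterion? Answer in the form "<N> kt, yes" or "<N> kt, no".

15 kt, no

V₁: ΔP = 10, V ≈ 6.4 × 10^0.651 ≈ 28.65 kt.
V₂: ΔP = 22, V ≈ 6.4 × 22^0.651 ≈ 47.87 kt.
ΔV over 30 h = 19.22 kt → 24 h equivalent = 19.22 × 24/30 ≈ 15.38 kt.
15 kt < 30 kt ⇒ not rapid intensification.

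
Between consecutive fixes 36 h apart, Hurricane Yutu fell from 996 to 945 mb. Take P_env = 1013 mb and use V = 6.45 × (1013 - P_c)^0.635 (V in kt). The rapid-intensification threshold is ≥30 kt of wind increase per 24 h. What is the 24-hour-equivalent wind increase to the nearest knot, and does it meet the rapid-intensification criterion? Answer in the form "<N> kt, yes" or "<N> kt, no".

V₁: ΔP = 17, V ≈ 6.45 × 17^0.635 ≈ 38.98 kt.
V₂: ΔP = 68, V ≈ 6.45 × 68^0.635 ≈ 94.02 kt.
ΔV over 36 h = 55.04 kt → 24 h equivalent = 55.04 × 24/36 ≈ 36.69 kt.
37 kt ≥ 30 kt ⇒ rapid intensification.

37 kt, yes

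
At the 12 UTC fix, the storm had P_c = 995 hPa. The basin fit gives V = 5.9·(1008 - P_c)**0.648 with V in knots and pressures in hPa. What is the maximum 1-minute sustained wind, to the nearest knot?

31 kt

ΔP = 1008 − 995 = 13 hPa.
13^0.648 ≈ 5.270.
V ≈ 5.9 × 5.270 ≈ 31.1 kt.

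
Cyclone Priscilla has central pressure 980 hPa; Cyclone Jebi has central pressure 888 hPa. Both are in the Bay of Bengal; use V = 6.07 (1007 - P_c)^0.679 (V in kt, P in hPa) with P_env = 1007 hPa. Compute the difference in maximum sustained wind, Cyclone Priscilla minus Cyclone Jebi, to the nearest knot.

-99 kt

Cyclone Priscilla: ΔP = 27; V ≈ 6.07 × 27^0.679 ≈ 56.90 kt.
Cyclone Jebi: ΔP = 119; V ≈ 6.07 × 119^0.679 ≈ 155.77 kt.
Difference ≈ 56.90 − 155.77 = -98.87 → -99 kt.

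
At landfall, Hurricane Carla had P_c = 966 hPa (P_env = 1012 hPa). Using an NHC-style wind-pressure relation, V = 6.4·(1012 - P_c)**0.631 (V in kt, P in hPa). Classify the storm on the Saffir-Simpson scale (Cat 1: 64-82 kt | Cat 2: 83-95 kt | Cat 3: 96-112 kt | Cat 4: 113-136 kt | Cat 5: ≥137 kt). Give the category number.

1

ΔP = 1012 − 966 = 46 hPa.
V ≈ 6.4 × 46^0.631 = 6.4 × 11.20 ≈ 72 kt.
72 kt falls in the Category 1 band.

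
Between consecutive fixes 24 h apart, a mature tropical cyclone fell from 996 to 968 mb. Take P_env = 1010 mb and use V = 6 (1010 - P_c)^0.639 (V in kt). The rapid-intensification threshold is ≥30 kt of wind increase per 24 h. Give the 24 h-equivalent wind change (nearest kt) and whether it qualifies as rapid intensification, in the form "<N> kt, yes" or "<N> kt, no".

V₁: ΔP = 14, V ≈ 6 × 14^0.639 ≈ 32.40 kt.
V₂: ΔP = 42, V ≈ 6 × 42^0.639 ≈ 65.37 kt.
ΔV over 24 h = 32.97 kt → 24 h equivalent = 32.97 × 24/24 ≈ 32.97 kt.
33 kt ≥ 30 kt ⇒ rapid intensification.

33 kt, yes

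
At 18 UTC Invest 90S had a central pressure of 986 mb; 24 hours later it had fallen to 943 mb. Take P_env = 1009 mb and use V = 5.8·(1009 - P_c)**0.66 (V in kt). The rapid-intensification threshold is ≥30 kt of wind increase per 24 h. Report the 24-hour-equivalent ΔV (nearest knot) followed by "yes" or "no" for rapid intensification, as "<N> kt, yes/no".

V₁: ΔP = 23, V ≈ 5.8 × 23^0.66 ≈ 45.94 kt.
V₂: ΔP = 66, V ≈ 5.8 × 66^0.66 ≈ 92.11 kt.
ΔV over 24 h = 46.17 kt → 24 h equivalent = 46.17 × 24/24 ≈ 46.17 kt.
46 kt ≥ 30 kt ⇒ rapid intensification.

46 kt, yes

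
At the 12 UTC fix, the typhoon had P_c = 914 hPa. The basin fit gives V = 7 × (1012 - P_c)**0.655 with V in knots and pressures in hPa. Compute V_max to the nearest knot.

141 kt

ΔP = 1012 − 914 = 98 hPa.
98^0.655 ≈ 20.149.
V ≈ 7 × 20.149 ≈ 141.0 kt.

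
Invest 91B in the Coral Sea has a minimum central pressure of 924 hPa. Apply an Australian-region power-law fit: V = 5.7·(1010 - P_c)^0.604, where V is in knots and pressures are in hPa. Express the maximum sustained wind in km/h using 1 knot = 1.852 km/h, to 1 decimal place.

ΔP = 1010 − 924 = 86 hPa.
V ≈ 5.7 × 86^0.604 = 5.7 × 14.738 ≈ 84.006 kt.
84.006 × 1.852 ≈ 155.58 km/h → 155.6 km/h.

155.6 km/h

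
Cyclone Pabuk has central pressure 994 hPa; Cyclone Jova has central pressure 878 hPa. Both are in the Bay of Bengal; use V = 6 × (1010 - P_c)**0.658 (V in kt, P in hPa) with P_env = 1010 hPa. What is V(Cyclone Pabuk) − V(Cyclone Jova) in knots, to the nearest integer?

-112 kt

Cyclone Pabuk: ΔP = 16; V ≈ 6 × 16^0.658 ≈ 37.19 kt.
Cyclone Jova: ΔP = 132; V ≈ 6 × 132^0.658 ≈ 149.10 kt.
Difference ≈ 37.19 − 149.10 = -111.91 → -112 kt.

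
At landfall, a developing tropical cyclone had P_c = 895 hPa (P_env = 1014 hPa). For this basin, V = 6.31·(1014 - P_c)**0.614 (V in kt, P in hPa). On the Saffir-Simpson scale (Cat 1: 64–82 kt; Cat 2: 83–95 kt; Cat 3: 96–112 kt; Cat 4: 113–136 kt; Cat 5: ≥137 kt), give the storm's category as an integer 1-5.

ΔP = 1014 − 895 = 119 hPa.
V ≈ 6.31 × 119^0.614 = 6.31 × 18.81 ≈ 119 kt.
119 kt falls in the Category 4 band.

4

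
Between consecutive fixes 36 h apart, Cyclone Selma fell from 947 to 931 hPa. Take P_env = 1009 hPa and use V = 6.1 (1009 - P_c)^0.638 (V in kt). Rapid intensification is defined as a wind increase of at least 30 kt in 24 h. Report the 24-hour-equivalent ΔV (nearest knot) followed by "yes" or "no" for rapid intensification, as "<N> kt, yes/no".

V₁: ΔP = 62, V ≈ 6.1 × 62^0.638 ≈ 84.89 kt.
V₂: ΔP = 78, V ≈ 6.1 × 78^0.638 ≈ 98.28 kt.
ΔV over 36 h = 13.39 kt → 24 h equivalent = 13.39 × 24/36 ≈ 8.93 kt.
9 kt < 30 kt ⇒ not rapid intensification.

9 kt, no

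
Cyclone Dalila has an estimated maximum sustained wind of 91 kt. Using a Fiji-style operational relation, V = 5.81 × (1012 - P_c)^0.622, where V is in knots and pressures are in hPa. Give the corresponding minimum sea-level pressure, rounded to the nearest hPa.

ΔP = (V / 5.81)^(1/0.622) = (91/5.81)^1.608.
91/5.81 = 15.663; 15.663^1.608 ≈ 83.37 hPa.
P_c = 1012 − 83.37 = 928.63 ≈ 929 hPa.

929 hPa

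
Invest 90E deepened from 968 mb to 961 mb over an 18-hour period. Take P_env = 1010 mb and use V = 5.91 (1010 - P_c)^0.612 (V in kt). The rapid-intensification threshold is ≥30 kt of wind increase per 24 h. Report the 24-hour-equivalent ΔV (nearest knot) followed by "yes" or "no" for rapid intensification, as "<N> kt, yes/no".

V₁: ΔP = 42, V ≈ 5.91 × 42^0.612 ≈ 58.21 kt.
V₂: ΔP = 49, V ≈ 5.91 × 49^0.612 ≈ 63.97 kt.
ΔV over 18 h = 5.76 kt → 24 h equivalent = 5.76 × 24/18 ≈ 7.68 kt.
8 kt < 30 kt ⇒ not rapid intensification.

8 kt, no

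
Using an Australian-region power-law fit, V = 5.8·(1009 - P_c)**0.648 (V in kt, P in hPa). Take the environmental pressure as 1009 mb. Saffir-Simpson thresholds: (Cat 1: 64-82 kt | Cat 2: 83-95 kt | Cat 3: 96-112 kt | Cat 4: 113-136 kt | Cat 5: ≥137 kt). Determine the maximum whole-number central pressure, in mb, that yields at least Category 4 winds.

Category 4 begins at V = 113 kt.
Required ΔP = (113/5.8)^(1/0.648) = 19.483^1.543 ≈ 97.77 mb.
P_c ≤ 1009 − 97.77 = 911.23, so the highest integer P_c is 911 mb.

911 mb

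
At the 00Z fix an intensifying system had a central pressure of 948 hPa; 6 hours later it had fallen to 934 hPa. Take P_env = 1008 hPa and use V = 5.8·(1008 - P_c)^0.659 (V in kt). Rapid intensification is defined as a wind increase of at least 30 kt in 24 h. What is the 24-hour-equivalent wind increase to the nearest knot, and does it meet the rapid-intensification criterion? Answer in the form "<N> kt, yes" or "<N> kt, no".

51 kt, yes

V₁: ΔP = 60, V ≈ 5.8 × 60^0.659 ≈ 86.14 kt.
V₂: ΔP = 74, V ≈ 5.8 × 74^0.659 ≈ 98.91 kt.
ΔV over 6 h = 12.77 kt → 24 h equivalent = 12.77 × 24/6 ≈ 51.08 kt.
51 kt ≥ 30 kt ⇒ rapid intensification.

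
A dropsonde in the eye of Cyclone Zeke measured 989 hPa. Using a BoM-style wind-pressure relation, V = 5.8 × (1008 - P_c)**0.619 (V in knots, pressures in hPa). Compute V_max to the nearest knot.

36 kt

ΔP = 1008 − 989 = 19 hPa.
19^0.619 ≈ 6.188.
V ≈ 5.8 × 6.188 ≈ 35.9 kt.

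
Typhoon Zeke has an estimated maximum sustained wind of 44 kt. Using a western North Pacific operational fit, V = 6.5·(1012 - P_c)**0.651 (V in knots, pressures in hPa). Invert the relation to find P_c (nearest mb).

993 mb

ΔP = (V / 6.5)^(1/0.651) = (44/6.5)^1.536.
44/6.5 = 6.769; 6.769^1.536 ≈ 18.87 mb.
P_c = 1012 − 18.87 = 993.13 ≈ 993 mb.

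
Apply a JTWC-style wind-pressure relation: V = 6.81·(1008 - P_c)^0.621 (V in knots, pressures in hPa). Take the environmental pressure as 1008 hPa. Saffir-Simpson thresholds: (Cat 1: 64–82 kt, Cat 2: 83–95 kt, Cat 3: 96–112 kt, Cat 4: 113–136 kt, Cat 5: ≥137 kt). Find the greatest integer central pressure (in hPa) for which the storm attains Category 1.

971 hPa

Category 1 begins at V = 64 kt.
Required ΔP = (64/6.81)^(1/0.621) = 9.398^1.610 ≈ 36.89 hPa.
P_c ≤ 1008 − 36.89 = 971.11, so the highest integer P_c is 971 hPa.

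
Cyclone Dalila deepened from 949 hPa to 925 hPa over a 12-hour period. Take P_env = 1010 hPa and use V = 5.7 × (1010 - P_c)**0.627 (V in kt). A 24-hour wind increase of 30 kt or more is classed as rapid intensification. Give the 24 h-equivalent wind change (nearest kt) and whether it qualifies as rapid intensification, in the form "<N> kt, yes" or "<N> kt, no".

35 kt, yes

V₁: ΔP = 61, V ≈ 5.7 × 61^0.627 ≈ 75.04 kt.
V₂: ΔP = 85, V ≈ 5.7 × 85^0.627 ≈ 92.39 kt.
ΔV over 12 h = 17.35 kt → 24 h equivalent = 17.35 × 24/12 ≈ 34.70 kt.
35 kt ≥ 30 kt ⇒ rapid intensification.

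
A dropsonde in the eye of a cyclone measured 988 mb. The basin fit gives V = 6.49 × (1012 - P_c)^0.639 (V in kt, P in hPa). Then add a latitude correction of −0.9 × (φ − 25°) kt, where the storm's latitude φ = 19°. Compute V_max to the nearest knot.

ΔP = 1012 − 988 = 24 mb.
24^0.639 ≈ 7.620.
V ≈ 6.49 × 7.620 ≈ 49.5 kt.
Latitude correction: −0.9 × (19 − 25) = 5.4 kt.
Corrected V ≈ 54.9 kt → 55 kt.

55 kt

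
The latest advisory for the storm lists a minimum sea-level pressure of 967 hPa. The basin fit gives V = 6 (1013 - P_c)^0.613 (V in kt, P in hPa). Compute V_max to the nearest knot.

ΔP = 1013 − 967 = 46 hPa.
46^0.613 ≈ 10.454.
V ≈ 6 × 10.454 ≈ 62.7 kt.

63 kt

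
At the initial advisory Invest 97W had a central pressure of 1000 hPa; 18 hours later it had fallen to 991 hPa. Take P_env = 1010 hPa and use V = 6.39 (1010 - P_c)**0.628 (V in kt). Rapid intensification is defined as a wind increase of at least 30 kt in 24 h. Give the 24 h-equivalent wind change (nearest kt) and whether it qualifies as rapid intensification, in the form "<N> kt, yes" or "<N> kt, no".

V₁: ΔP = 10, V ≈ 6.39 × 10^0.628 ≈ 27.13 kt.
V₂: ΔP = 19, V ≈ 6.39 × 19^0.628 ≈ 40.60 kt.
ΔV over 18 h = 13.47 kt → 24 h equivalent = 13.47 × 24/18 ≈ 17.96 kt.
18 kt < 30 kt ⇒ not rapid intensification.

18 kt, no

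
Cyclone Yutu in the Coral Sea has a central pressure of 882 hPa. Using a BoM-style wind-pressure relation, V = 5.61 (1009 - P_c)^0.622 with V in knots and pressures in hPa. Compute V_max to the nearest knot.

114 kt

ΔP = 1009 − 882 = 127 hPa.
127^0.622 ≈ 20.350.
V ≈ 5.61 × 20.350 ≈ 114.2 kt.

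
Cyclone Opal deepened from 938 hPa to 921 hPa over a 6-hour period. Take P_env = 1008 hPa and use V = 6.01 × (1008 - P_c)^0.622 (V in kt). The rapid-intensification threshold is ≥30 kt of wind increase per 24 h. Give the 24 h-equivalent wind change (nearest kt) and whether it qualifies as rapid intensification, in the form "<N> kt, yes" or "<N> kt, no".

49 kt, yes

V₁: ΔP = 70, V ≈ 6.01 × 70^0.622 ≈ 84.44 kt.
V₂: ΔP = 87, V ≈ 6.01 × 87^0.622 ≈ 96.66 kt.
ΔV over 6 h = 12.22 kt → 24 h equivalent = 12.22 × 24/6 ≈ 48.88 kt.
49 kt ≥ 30 kt ⇒ rapid intensification.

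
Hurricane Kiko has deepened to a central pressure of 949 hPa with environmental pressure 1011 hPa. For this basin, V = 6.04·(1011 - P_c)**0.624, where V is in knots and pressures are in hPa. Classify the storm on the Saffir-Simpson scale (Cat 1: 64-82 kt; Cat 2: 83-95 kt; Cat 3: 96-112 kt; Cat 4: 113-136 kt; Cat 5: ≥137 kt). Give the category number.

ΔP = 1011 − 949 = 62 hPa.
V ≈ 6.04 × 62^0.624 = 6.04 × 13.14 ≈ 79 kt.
79 kt falls in the Category 1 band.

1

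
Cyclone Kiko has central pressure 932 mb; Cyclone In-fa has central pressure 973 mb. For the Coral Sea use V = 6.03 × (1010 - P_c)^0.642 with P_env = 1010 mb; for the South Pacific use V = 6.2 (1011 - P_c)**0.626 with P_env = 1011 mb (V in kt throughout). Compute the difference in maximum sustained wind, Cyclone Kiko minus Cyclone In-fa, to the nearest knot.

38 kt

Cyclone Kiko: ΔP = 78; V ≈ 6.03 × 78^0.642 ≈ 98.86 kt.
Cyclone In-fa: ΔP = 38; V ≈ 6.2 × 38^0.626 ≈ 60.44 kt.
Difference ≈ 98.86 − 60.44 = 38.42 → 38 kt.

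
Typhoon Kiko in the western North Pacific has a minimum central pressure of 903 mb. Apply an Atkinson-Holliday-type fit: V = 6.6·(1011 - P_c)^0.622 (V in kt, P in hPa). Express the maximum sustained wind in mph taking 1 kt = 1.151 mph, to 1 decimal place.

ΔP = 1011 − 903 = 108 mb.
V ≈ 6.6 × 108^0.622 = 6.6 × 18.399 ≈ 121.432 kt.
121.432 × 1.151 ≈ 139.77 mph → 139.8 mph.

139.8 mph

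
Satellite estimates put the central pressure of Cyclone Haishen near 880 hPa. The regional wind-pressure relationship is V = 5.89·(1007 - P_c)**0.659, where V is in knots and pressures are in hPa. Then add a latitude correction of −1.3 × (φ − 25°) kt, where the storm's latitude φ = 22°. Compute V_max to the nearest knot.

147 kt

ΔP = 1007 − 880 = 127 hPa.
127^0.659 ≈ 24.345.
V ≈ 5.89 × 24.345 ≈ 143.4 kt.
Latitude correction: −1.3 × (22 − 25) = 3.9 kt.
Corrected V ≈ 147.3 kt → 147 kt.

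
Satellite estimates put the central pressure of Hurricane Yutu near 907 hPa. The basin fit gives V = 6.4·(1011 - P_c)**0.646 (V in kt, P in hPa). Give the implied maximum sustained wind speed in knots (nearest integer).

ΔP = 1011 − 907 = 104 hPa.
104^0.646 ≈ 20.091.
V ≈ 6.4 × 20.091 ≈ 128.6 kt.

129 kt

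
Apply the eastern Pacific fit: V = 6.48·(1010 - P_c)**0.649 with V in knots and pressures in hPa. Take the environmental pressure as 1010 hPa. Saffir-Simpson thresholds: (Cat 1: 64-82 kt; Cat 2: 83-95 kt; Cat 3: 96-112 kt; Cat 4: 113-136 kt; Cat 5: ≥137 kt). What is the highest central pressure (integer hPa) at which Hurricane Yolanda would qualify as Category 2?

Category 2 begins at V = 83 kt.
Required ΔP = (83/6.48)^(1/0.649) = 12.809^1.541 ≈ 50.87 hPa.
P_c ≤ 1010 − 50.87 = 959.13, so the highest integer P_c is 959 hPa.

959 hPa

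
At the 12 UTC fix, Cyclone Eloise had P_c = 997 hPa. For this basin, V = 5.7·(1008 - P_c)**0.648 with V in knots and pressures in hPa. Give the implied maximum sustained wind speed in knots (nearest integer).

27 kt

ΔP = 1008 − 997 = 11 hPa.
11^0.648 ≈ 4.730.
V ≈ 5.7 × 4.730 ≈ 27.0 kt.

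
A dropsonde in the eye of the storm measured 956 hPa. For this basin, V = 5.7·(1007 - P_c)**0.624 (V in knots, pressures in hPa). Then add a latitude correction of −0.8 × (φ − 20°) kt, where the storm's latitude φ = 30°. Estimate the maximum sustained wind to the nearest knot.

58 kt

ΔP = 1007 − 956 = 51 hPa.
51^0.624 ≈ 11.629.
V ≈ 5.7 × 11.629 ≈ 66.3 kt.
Latitude correction: −0.8 × (30 − 20) = -8 kt.
Corrected V ≈ 58.3 kt → 58 kt.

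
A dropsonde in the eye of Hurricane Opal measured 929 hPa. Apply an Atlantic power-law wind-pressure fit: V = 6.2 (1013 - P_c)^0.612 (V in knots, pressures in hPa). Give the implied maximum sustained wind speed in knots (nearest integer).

93 kt

ΔP = 1013 − 929 = 84 hPa.
84^0.612 ≈ 15.054.
V ≈ 6.2 × 15.054 ≈ 93.3 kt.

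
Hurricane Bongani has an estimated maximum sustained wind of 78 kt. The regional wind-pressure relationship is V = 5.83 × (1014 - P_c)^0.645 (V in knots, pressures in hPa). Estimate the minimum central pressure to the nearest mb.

958 mb

ΔP = (V / 5.83)^(1/0.645) = (78/5.83)^1.550.
78/5.83 = 13.379; 13.379^1.550 ≈ 55.77 mb.
P_c = 1014 − 55.77 = 958.23 ≈ 958 mb.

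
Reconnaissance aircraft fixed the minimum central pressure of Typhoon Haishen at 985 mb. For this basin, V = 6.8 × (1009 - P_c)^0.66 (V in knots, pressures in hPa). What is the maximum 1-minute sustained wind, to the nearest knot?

ΔP = 1009 − 985 = 24 mb.
24^0.66 ≈ 8.146.
V ≈ 6.8 × 8.146 ≈ 55.4 kt.

55 kt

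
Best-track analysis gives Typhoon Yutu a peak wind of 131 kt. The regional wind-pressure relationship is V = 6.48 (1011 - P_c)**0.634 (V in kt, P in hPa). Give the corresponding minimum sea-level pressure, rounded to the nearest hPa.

896 hPa

ΔP = (V / 6.48)^(1/0.634) = (131/6.48)^1.577.
131/6.48 = 20.216; 20.216^1.577 ≈ 114.67 hPa.
P_c = 1011 − 114.67 = 896.33 ≈ 896 hPa.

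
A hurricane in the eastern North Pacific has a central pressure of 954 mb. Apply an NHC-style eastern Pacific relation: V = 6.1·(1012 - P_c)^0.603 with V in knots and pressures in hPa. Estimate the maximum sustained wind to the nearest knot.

ΔP = 1012 − 954 = 58 mb.
58^0.603 ≈ 11.570.
V ≈ 6.1 × 11.570 ≈ 70.6 kt.

71 kt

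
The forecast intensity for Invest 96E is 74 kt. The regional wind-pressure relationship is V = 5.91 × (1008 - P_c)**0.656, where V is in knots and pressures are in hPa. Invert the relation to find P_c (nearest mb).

ΔP = (V / 5.91)^(1/0.656) = (74/5.91)^1.524.
74/5.91 = 12.521; 12.521^1.524 ≈ 47.12 mb.
P_c = 1008 − 47.12 = 960.88 ≈ 961 mb.

961 mb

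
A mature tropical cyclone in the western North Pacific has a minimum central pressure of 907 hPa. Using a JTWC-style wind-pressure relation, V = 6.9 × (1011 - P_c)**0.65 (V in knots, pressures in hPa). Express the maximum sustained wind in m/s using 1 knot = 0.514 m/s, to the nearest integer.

ΔP = 1011 − 907 = 104 hPa.
V ≈ 6.9 × 104^0.65 = 6.9 × 20.468 ≈ 141.228 kt.
141.228 × 0.514 ≈ 72.59 m/s → 73 m/s.

73 m/s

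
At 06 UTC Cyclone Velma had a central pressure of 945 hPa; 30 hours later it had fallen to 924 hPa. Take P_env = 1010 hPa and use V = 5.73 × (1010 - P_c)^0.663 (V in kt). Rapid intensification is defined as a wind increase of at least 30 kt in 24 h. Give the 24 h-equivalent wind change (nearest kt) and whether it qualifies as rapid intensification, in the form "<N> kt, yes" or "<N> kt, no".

15 kt, no

V₁: ΔP = 65, V ≈ 5.73 × 65^0.663 ≈ 91.23 kt.
V₂: ΔP = 86, V ≈ 5.73 × 86^0.663 ≈ 109.83 kt.
ΔV over 30 h = 18.60 kt → 24 h equivalent = 18.60 × 24/30 ≈ 14.88 kt.
15 kt < 30 kt ⇒ not rapid intensification.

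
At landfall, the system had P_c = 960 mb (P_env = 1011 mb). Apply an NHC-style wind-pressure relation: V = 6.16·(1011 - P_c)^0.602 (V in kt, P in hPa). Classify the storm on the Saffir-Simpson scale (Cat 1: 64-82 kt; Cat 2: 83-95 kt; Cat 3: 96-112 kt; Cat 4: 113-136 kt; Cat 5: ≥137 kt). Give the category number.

1

ΔP = 1011 − 960 = 51 mb.
V ≈ 6.16 × 51^0.602 = 6.16 × 10.66 ≈ 66 kt.
66 kt falls in the Category 1 band.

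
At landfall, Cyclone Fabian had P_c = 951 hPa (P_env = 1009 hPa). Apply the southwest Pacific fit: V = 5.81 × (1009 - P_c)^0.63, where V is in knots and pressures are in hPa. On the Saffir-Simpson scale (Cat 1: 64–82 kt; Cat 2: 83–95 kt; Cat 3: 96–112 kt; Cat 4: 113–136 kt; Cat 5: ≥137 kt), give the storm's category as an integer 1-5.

1

ΔP = 1009 − 951 = 58 hPa.
V ≈ 5.81 × 58^0.63 = 5.81 × 12.91 ≈ 75 kt.
75 kt falls in the Category 1 band.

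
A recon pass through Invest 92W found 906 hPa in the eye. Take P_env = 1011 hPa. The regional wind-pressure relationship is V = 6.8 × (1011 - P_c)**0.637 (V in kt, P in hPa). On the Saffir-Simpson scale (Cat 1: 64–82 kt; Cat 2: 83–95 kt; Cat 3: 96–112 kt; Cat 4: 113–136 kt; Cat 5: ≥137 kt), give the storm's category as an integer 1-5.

ΔP = 1011 − 906 = 105 hPa.
V ≈ 6.8 × 105^0.637 = 6.8 × 19.39 ≈ 132 kt.
132 kt falls in the Category 4 band.

4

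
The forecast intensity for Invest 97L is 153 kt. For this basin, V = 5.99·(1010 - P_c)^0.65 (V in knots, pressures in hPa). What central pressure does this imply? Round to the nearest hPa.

864 hPa

ΔP = (V / 5.99)^(1/0.65) = (153/5.99)^1.538.
153/5.99 = 25.543; 25.543^1.538 ≈ 146.23 hPa.
P_c = 1010 − 146.23 = 863.77 ≈ 864 hPa.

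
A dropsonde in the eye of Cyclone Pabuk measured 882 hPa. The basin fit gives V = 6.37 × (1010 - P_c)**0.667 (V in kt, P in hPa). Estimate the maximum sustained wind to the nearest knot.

ΔP = 1010 − 882 = 128 hPa.
128^0.667 ≈ 25.440.
V ≈ 6.37 × 25.440 ≈ 162.0 kt.

162 kt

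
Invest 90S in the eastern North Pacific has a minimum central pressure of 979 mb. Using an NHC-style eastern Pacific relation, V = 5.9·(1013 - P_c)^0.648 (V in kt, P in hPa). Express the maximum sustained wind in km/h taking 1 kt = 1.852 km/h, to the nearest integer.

107 km/h

ΔP = 1013 − 979 = 34 mb.
V ≈ 5.9 × 34^0.648 = 5.9 × 9.826 ≈ 57.976 kt.
57.976 × 1.852 ≈ 107.37 km/h → 107 km/h.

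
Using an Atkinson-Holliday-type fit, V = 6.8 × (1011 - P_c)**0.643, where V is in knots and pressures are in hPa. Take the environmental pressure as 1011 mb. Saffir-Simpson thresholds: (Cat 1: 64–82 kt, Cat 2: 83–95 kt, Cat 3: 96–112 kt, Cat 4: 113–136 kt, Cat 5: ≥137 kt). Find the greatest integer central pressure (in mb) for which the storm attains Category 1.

Category 1 begins at V = 64 kt.
Required ΔP = (64/6.8)^(1/0.643) = 9.412^1.555 ≈ 32.68 mb.
P_c ≤ 1011 − 32.68 = 978.32, so the highest integer P_c is 978 mb.

978 mb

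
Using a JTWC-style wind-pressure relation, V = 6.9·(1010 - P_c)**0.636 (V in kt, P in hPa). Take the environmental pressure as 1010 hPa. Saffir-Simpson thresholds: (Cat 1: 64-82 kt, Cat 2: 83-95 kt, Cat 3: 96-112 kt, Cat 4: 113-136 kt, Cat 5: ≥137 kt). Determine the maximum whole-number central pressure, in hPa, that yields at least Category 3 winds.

947 hPa

Category 3 begins at V = 96 kt.
Required ΔP = (96/6.9)^(1/0.636) = 13.913^1.572 ≈ 62.78 hPa.
P_c ≤ 1010 − 62.78 = 947.22, so the highest integer P_c is 947 hPa.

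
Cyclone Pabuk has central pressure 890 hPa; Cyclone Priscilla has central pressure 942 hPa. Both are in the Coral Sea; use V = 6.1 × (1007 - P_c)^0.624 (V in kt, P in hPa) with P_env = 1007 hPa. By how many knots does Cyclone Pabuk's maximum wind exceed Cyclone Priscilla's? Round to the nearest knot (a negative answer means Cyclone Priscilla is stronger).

37 kt

Cyclone Pabuk: ΔP = 117; V ≈ 6.1 × 117^0.624 ≈ 119.09 kt.
Cyclone Priscilla: ΔP = 65; V ≈ 6.1 × 65^0.624 ≈ 82.53 kt.
Difference ≈ 119.09 − 82.53 = 36.56 → 37 kt.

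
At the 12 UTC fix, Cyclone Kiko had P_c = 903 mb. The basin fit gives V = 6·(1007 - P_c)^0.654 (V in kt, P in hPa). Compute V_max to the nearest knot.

ΔP = 1007 − 903 = 104 mb.
104^0.654 ≈ 20.852.
V ≈ 6 × 20.852 ≈ 125.1 kt.

125 kt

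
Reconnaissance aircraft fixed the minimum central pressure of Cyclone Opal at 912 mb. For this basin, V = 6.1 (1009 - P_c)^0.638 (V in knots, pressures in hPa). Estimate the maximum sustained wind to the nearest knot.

ΔP = 1009 − 912 = 97 mb.
97^0.638 ≈ 18.517.
V ≈ 6.1 × 18.517 ≈ 113.0 kt.

113 kt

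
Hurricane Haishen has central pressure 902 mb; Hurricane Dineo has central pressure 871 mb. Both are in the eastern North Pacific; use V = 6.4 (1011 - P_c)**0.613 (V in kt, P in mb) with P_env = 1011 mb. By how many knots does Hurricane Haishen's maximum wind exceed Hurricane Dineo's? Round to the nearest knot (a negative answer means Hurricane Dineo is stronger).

-19 kt

Hurricane Haishen: ΔP = 109; V ≈ 6.4 × 109^0.613 ≈ 113.53 kt.
Hurricane Dineo: ΔP = 140; V ≈ 6.4 × 140^0.613 ≈ 132.36 kt.
Difference ≈ 113.53 − 132.36 = -18.83 → -19 kt.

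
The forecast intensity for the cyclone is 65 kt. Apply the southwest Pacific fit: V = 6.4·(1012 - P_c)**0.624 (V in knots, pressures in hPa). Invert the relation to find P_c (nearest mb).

971 mb

ΔP = (V / 6.4)^(1/0.624) = (65/6.4)^1.603.
65/6.4 = 10.156; 10.156^1.603 ≈ 41.05 mb.
P_c = 1012 − 41.05 = 970.95 ≈ 971 mb.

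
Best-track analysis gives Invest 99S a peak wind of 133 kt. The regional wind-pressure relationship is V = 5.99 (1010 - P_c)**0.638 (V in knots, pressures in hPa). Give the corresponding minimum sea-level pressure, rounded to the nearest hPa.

881 hPa

ΔP = (V / 5.99)^(1/0.638) = (133/5.99)^1.567.
133/5.99 = 22.204; 22.204^1.567 ≈ 128.94 hPa.
P_c = 1010 − 128.94 = 881.06 ≈ 881 hPa.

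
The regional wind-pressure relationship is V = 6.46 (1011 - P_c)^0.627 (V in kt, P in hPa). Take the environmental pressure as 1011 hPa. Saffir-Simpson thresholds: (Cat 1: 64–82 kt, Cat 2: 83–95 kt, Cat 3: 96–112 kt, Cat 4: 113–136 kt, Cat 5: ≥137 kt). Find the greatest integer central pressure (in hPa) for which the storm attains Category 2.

Category 2 begins at V = 83 kt.
Required ΔP = (83/6.46)^(1/0.627) = 12.848^1.595 ≈ 58.68 hPa.
P_c ≤ 1011 − 58.68 = 952.32, so the highest integer P_c is 952 hPa.

952 hPa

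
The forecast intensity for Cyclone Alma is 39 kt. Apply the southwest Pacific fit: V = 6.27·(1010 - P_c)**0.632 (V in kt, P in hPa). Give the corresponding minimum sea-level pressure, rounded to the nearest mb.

ΔP = (V / 6.27)^(1/0.632) = (39/6.27)^1.582.
39/6.27 = 6.220; 6.220^1.582 ≈ 18.03 mb.
P_c = 1010 − 18.03 = 991.97 ≈ 992 mb.

992 mb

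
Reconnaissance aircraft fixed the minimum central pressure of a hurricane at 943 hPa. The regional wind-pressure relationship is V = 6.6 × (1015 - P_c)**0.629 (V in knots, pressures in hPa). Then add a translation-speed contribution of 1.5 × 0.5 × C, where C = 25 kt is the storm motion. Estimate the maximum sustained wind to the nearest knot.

ΔP = 1015 − 943 = 72 hPa.
72^0.629 ≈ 14.732.
V ≈ 6.6 × 14.732 ≈ 97.2 kt.
Translation term: 1.5 × 0.5 × 25 = 18.75 kt.
Corrected V ≈ 115.95 kt → 116 kt.

116 kt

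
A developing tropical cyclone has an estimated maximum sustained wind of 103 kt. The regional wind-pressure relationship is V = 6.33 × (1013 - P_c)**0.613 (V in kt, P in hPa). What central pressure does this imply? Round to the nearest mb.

ΔP = (V / 6.33)^(1/0.613) = (103/6.33)^1.631.
103/6.33 = 16.272; 16.272^1.631 ≈ 94.68 mb.
P_c = 1013 − 94.68 = 918.32 ≈ 918 mb.

918 mb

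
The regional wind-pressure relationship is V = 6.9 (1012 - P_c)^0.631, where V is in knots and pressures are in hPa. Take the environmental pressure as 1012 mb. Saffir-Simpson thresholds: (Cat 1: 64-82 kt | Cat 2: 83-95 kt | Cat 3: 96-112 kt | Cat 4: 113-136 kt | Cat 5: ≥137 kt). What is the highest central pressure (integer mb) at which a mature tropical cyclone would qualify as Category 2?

Category 2 begins at V = 83 kt.
Required ΔP = (83/6.9)^(1/0.631) = 12.029^1.585 ≈ 51.51 mb.
P_c ≤ 1012 − 51.51 = 960.49, so the highest integer P_c is 960 mb.

960 mb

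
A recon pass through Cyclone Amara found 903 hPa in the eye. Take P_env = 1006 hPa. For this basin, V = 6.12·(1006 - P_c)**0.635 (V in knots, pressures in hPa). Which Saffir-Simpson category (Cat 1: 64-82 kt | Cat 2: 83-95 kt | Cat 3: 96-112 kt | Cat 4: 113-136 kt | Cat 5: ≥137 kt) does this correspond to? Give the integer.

ΔP = 1006 − 903 = 103 hPa.
V ≈ 6.12 × 103^0.635 = 6.12 × 18.97 ≈ 116 kt.
116 kt falls in the Category 4 band.

4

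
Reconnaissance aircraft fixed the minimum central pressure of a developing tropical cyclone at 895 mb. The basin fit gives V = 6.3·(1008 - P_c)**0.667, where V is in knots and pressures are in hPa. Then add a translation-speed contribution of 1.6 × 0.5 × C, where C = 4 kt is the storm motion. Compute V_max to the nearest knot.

ΔP = 1008 − 895 = 113 mb.
113^0.667 ≈ 23.410.
V ≈ 6.3 × 23.410 ≈ 147.5 kt.
Translation term: 1.6 × 0.5 × 4 = 3.2 kt.
Corrected V ≈ 150.7 kt → 151 kt.

151 kt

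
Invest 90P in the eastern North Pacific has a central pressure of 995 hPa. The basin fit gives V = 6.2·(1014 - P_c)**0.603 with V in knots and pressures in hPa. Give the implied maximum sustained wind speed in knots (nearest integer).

ΔP = 1014 − 995 = 19 hPa.
19^0.603 ≈ 5.903.
V ≈ 6.2 × 5.903 ≈ 36.6 kt.

37 kt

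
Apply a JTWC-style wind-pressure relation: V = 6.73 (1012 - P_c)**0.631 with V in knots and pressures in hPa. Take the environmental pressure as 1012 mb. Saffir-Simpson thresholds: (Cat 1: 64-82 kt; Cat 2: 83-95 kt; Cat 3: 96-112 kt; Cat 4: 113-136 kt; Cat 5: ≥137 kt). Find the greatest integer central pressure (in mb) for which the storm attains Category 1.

Category 1 begins at V = 64 kt.
Required ΔP = (64/6.73)^(1/0.631) = 9.510^1.585 ≈ 35.50 mb.
P_c ≤ 1012 − 35.50 = 976.50, so the highest integer P_c is 976 mb.

976 mb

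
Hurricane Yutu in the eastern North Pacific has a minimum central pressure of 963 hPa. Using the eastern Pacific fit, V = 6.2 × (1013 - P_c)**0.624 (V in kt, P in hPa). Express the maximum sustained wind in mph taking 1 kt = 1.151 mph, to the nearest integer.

ΔP = 1013 − 963 = 50 hPa.
V ≈ 6.2 × 50^0.624 = 6.2 × 11.486 ≈ 71.211 kt.
71.211 × 1.151 ≈ 81.96 mph → 82 mph.

82 mph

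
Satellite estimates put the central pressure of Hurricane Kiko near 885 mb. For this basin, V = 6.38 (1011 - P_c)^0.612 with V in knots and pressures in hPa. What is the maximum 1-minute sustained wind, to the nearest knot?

ΔP = 1011 − 885 = 126 mb.
126^0.612 ≈ 19.294.
V ≈ 6.38 × 19.294 ≈ 123.1 kt.

123 kt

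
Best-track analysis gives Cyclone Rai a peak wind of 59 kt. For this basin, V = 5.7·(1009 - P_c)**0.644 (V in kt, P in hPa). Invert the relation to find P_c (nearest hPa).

ΔP = (V / 5.7)^(1/0.644) = (59/5.7)^1.553.
59/5.7 = 10.351; 10.351^1.553 ≈ 37.67 hPa.
P_c = 1009 − 37.67 = 971.33 ≈ 971 hPa.

971 hPa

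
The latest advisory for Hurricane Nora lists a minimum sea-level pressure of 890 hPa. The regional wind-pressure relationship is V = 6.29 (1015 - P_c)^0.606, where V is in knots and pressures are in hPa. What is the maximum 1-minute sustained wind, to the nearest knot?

117 kt

ΔP = 1015 − 890 = 125 hPa.
125^0.606 ≈ 18.652.
V ≈ 6.29 × 18.652 ≈ 117.3 kt.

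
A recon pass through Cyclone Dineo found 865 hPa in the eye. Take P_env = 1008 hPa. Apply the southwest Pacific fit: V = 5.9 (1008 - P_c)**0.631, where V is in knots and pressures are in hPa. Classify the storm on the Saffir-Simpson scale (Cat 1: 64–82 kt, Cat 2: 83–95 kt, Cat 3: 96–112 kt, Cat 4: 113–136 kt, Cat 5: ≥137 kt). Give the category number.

4

ΔP = 1008 − 865 = 143 hPa.
V ≈ 5.9 × 143^0.631 = 5.9 × 22.91 ≈ 135 kt.
135 kt falls in the Category 4 band.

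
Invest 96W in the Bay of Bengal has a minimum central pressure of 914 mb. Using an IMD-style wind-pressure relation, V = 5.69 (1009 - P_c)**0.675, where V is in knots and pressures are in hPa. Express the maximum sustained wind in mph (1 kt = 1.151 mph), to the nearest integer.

142 mph

ΔP = 1009 − 914 = 95 mb.
V ≈ 5.69 × 95^0.675 = 5.69 × 21.625 ≈ 123.048 kt.
123.048 × 1.151 ≈ 141.63 mph → 142 mph.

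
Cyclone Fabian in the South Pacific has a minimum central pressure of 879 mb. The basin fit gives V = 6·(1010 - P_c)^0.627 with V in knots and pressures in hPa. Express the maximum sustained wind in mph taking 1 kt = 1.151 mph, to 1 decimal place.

ΔP = 1010 − 879 = 131 mb.
V ≈ 6 × 131^0.627 = 6 × 21.258 ≈ 127.550 kt.
127.550 × 1.151 ≈ 146.81 mph → 146.8 mph.

146.8 mph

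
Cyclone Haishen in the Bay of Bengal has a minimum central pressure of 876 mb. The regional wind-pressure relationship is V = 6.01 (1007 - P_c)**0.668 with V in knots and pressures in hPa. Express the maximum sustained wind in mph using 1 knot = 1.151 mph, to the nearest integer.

ΔP = 1007 − 876 = 131 mb.
V ≈ 6.01 × 131^0.668 = 6.01 × 25.962 ≈ 156.031 kt.
156.031 × 1.151 ≈ 179.59 mph → 180 mph.

180 mph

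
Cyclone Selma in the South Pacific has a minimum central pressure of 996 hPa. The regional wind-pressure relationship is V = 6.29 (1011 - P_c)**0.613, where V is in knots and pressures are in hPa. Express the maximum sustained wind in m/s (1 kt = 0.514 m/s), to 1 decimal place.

17.0 m/s

ΔP = 1011 − 996 = 15 hPa.
V ≈ 6.29 × 15^0.613 = 6.29 × 5.259 ≈ 33.082 kt.
33.082 × 0.514 ≈ 17.00 m/s → 17.0 m/s.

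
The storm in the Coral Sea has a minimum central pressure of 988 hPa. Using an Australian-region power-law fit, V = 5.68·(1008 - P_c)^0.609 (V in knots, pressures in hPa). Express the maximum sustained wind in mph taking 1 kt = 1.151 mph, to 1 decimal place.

40.5 mph

ΔP = 1008 − 988 = 20 hPa.
V ≈ 5.68 × 20^0.609 = 5.68 × 6.199 ≈ 35.211 kt.
35.211 × 1.151 ≈ 40.53 mph → 40.5 mph.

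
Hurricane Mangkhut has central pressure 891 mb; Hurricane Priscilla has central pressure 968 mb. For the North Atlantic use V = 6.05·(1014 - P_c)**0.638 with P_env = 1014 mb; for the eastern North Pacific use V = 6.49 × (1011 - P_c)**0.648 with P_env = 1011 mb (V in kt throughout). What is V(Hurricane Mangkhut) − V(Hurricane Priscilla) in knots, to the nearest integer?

Hurricane Mangkhut: ΔP = 123; V ≈ 6.05 × 123^0.638 ≈ 130.35 kt.
Hurricane Priscilla: ΔP = 43; V ≈ 6.49 × 43^0.648 ≈ 74.26 kt.
Difference ≈ 130.35 − 74.26 = 56.09 → 56 kt.

56 kt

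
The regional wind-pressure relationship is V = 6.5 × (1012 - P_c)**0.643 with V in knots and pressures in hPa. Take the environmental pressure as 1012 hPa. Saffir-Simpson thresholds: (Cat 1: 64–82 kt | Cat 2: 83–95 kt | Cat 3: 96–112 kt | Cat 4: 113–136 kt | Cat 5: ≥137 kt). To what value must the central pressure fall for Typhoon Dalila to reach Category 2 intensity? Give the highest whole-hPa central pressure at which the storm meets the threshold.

959 hPa

Category 2 begins at V = 83 kt.
Required ΔP = (83/6.5)^(1/0.643) = 12.769^1.555 ≈ 52.52 hPa.
P_c ≤ 1012 − 52.52 = 959.48, so the highest integer P_c is 959 hPa.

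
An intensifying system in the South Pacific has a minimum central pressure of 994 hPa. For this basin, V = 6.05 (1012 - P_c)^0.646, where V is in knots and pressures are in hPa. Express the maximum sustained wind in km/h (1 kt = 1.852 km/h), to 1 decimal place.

ΔP = 1012 − 994 = 18 hPa.
V ≈ 6.05 × 18^0.646 = 6.05 × 6.470 ≈ 39.144 kt.
39.144 × 1.852 ≈ 72.49 km/h → 72.5 km/h.

72.5 km/h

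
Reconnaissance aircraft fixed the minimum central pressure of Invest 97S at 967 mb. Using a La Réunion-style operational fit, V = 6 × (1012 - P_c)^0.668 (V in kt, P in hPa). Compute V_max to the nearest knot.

ΔP = 1012 − 967 = 45 mb.
45^0.668 ≈ 12.716.
V ≈ 6 × 12.716 ≈ 76.3 kt.

76 kt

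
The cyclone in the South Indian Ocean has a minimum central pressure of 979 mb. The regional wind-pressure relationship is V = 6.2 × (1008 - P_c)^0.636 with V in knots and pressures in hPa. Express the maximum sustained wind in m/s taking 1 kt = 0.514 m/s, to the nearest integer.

27 m/s

ΔP = 1008 − 979 = 29 mb.
V ≈ 6.2 × 29^0.636 = 6.2 × 8.513 ≈ 52.781 kt.
52.781 × 0.514 ≈ 27.13 m/s → 27 m/s.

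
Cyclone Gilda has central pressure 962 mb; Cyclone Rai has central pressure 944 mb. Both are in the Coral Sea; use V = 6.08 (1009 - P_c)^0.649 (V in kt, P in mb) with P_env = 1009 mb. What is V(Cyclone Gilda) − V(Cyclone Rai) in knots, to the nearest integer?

Cyclone Gilda: ΔP = 47; V ≈ 6.08 × 47^0.649 ≈ 73.98 kt.
Cyclone Rai: ΔP = 65; V ≈ 6.08 × 65^0.649 ≈ 91.30 kt.
Difference ≈ 73.98 − 91.30 = -17.32 → -17 kt.

-17 kt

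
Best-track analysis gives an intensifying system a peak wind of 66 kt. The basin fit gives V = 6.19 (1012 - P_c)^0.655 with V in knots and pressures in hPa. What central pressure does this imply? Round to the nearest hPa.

ΔP = (V / 6.19)^(1/0.655) = (66/6.19)^1.527.
66/6.19 = 10.662; 10.662^1.527 ≈ 37.09 hPa.
P_c = 1012 − 37.09 = 974.91 ≈ 975 hPa.

975 hPa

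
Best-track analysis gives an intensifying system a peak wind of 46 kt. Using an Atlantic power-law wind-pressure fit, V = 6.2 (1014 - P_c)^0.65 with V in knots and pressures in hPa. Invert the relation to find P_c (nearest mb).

992 mb

ΔP = (V / 6.2)^(1/0.65) = (46/6.2)^1.538.
46/6.2 = 7.419; 7.419^1.538 ≈ 21.83 mb.
P_c = 1014 − 21.83 = 992.17 ≈ 992 mb.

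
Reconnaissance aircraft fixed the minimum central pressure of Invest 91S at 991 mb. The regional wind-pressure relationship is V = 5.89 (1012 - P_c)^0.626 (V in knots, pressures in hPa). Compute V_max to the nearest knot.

ΔP = 1012 − 991 = 21 mb.
21^0.626 ≈ 6.725.
V ≈ 5.89 × 6.725 ≈ 39.6 kt.

40 kt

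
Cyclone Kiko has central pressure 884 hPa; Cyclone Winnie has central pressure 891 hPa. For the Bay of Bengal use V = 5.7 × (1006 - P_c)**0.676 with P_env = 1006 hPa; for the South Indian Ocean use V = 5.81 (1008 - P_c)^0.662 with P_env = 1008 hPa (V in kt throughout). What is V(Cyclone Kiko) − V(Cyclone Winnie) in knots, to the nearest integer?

11 kt

Cyclone Kiko: ΔP = 122; V ≈ 5.7 × 122^0.676 ≈ 146.64 kt.
Cyclone Winnie: ΔP = 117; V ≈ 5.81 × 117^0.662 ≈ 135.93 kt.
Difference ≈ 146.64 − 135.93 = 10.71 → 11 kt.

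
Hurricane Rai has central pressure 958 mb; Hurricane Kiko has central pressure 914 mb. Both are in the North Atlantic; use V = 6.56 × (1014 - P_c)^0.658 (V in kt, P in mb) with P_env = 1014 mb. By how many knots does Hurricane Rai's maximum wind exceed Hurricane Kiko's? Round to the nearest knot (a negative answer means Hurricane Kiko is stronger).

Hurricane Rai: ΔP = 56; V ≈ 6.56 × 56^0.658 ≈ 92.73 kt.
Hurricane Kiko: ΔP = 100; V ≈ 6.56 × 100^0.658 ≈ 135.80 kt.
Difference ≈ 92.73 − 135.80 = -43.07 → -43 kt.

-43 kt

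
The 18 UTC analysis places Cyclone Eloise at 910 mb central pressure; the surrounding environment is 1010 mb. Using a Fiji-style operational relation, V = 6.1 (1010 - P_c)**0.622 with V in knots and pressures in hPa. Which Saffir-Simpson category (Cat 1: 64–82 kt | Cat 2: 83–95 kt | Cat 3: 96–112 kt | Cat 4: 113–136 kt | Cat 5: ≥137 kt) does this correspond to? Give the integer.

3

ΔP = 1010 − 910 = 100 mb.
V ≈ 6.1 × 100^0.622 = 6.1 × 17.54 ≈ 107 kt.
107 kt falls in the Category 3 band.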